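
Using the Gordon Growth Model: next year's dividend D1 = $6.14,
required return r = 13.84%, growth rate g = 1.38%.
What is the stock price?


Formula: P = D1 / (r - g)
Spread: r - g = 0.1384 - 0.0138 = 0.1246
Substituting: P = $6.14 / 0.1246
P = $49.28

$49.28


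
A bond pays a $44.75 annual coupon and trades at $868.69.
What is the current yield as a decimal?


Formula: Current yield = annual coupon / price
Substituting: CY = $44.75 / $868.69
CY = 0.051514

0.051514


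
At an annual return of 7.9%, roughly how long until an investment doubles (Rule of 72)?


Formula: Years ≈ 72 / r
Substituting: Years ≈ 72 / 7.9
Years ≈ 9.1

9.1 years


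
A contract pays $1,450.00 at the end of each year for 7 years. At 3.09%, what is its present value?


Formula: PV = PMT * (1 - (1+r)^(-n)) / r
Discount factor: (1 + 0.0309)^(-7) = 0.808136
Bracket: 1 - 0.808136 = 0.191864
PV = $1,450.00 * 0.191864 / 0.0309 = $9,003.35

$9,003.35


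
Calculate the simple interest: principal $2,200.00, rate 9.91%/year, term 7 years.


Formula: I = P * r * t
Substituting: I = $2,200.00 * 0.0991 * 7
Step: I = $2,200.00 * 0.6937
I = $1,526.14

$1,526.14


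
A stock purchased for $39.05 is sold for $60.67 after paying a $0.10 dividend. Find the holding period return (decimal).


Formula: HPR = (P1 - P0 + D) / P0
Gain: $60.67 - $39.05 + $0.10 = $21.72
HPR = $21.72 / $39.05 = 0.5562

0.5562


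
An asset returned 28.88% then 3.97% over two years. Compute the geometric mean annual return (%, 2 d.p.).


Formula: Geometric mean = ((1+r1)*(1+r2))^(1/2) - 1
Product: (1 + 0.2888) * (1 + 0.0397) = 1.2888 * 1.0397 = 1.339965
Square root: 1.339965^0.5 = 1.157569
Geometric mean = 1.157569 - 1 = 0.157569
As percentage: 15.76%

15.76%


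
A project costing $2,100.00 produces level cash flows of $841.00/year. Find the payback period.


Formula: Payback = investment / annual cash flow
Substituting: Payback = $2,100.00 / $841.00
Payback = 2.497 years

2.497 years


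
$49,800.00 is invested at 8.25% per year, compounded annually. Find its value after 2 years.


Formula: FV = P * (1 + r)^n
Substituting: FV = $49,800.00 * (1 + 0.0825)^2
Growth factor: (1.0825)^2 = 1.171806
FV = $49,800.00 * 1.171806 = $58,355.95

$58,355.95


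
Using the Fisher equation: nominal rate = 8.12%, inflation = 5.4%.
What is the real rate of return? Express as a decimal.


Formula: (1 + r_real) = (1 + r_nom) / (1 + inflation)
Substituting: (1 + r_real) = 1.0812 / 1.054
(1 + r_real) = 1.025806
r_real = 1.025806 - 1 = 0.025806

0.025806


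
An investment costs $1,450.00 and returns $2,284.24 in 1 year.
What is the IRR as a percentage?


Formula: IRR = C1/C0 - 1
Substituting: IRR = $2,284.24 / $1,450.00 - 1
Ratio: 1.575338 - 1 = 0.575338
IRR = 57.5338%

57.5338%


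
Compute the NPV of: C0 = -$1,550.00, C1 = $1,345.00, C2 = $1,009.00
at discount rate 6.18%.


Formula: NPV = C0 + C1/(1+r) + C2/(1+r)^2
Discount C1: $1,345.00 / (1 + 0.0618) = $1,266.72
Discount C2: $1,009.00 / (1 + 0.0618)^2 = $894.96
NPV = -$1,550.00 + $1,266.72 + $894.96 = $611.68

$611.68


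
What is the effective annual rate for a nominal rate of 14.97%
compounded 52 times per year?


Formula: EAR = (1 + r/m)^m - 1
Period rate: r/m = 0.1497 / 52 = 0.002879
Compounding: (1 + 0.002879)^52 = 1.161236
EAR = 1.161236 - 1 = 0.161236

0.161236


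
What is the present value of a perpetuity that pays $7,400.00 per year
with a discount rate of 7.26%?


Formula: PV = C / r
Substituting: PV = $7,400.00 / 0.0726
PV = $101,928.37

$101,928.37


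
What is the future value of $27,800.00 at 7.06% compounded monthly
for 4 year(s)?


Formula: FV = P * (1 + r/m)^(m*t)
Period rate: r/m = 0.0706 / 12 = 0.005883
Total periods: m*t = 12 * 4 = 48
Growth factor: (1 + 0.005883)^48 = 1.325212
FV = $27,800.00 * 1.325212 = $36,840.90

$36,840.90


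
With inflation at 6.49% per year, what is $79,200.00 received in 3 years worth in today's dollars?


Formula: Real value = nominal / (1 + inflation)^years
Price level: (1 + 0.0649)^3 = 1.207609
Real value = $79,200.00 / 1.207609 = $65,584.12

$65,584.12


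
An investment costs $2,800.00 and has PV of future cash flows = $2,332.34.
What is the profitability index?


Formula: PI = PV(cash flows) / initial investment
Substituting: PI = $2,332.34 / $2,800.00
PI = 0.833

0.833


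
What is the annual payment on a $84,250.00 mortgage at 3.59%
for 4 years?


Formula: PMT = PV * r / (1 - (1+r)^(-n))
Denominator: 1 - (1 + 0.0359)^(-4) = 0.131582
Numerator: $84,250.00 * 0.0359 = 3024.575
PMT = 3024.575 / 0.131582 = $22,986.18

$22,986.18


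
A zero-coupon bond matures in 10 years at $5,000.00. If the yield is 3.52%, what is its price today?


Formula: Price = FV / (1 + r)^n
Substituting: Price = $5,000.00 / (1 + 0.0352)^10
Discount factor: (1.0352)^10 = 1.413327
Price = $5,000.00 / 1.413327 = $3,537.75

$3,537.75


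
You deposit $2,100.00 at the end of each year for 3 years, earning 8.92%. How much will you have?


Formula: FV = PMT * ((1+r)^n - 1) / r
Growth factor: (1 + 0.0892)^3 = 1.29218
Numerator: 1.29218 - 1 = 0.29218
FV = $2,100.00 * 0.29218 / 0.0892 = $6,878.67

$6,878.67


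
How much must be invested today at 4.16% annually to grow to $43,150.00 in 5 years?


Formula: PV = FV / (1 + r)^n
Substituting: PV = $43,150.00 / (1 + 0.0416)^5
Discount factor: (1.0416)^5 = 1.226041
PV = $43,150.00 / 1.226041 = $35,194.59

$35,194.59


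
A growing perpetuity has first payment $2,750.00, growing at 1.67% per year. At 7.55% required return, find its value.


Formula: PV = C / (r - g)
Spread: r - g = 0.0755 - 0.0167 = 0.0588
Substituting: PV = $2,750.00 / 0.0588
PV = $46,768.71

$46,768.71


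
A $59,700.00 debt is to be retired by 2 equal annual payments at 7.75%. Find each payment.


Formula: PMT = PV * r / (1 - (1+r)^(-n))
Denominator: 1 - (1 + 0.0775)^(-2) = 0.138678
Numerator: $59,700.00 * 0.0775 = 4626.75
PMT = 4626.75 / 0.138678 = $33,363.21

$33,363.21


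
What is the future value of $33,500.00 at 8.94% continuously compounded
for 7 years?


Formula: FV = P * e^(r*t)
Exponent: r*t = 0.0894 * 7 = 0.6258
e^(0.6258) = 1.869741
FV = $33,500.00 * 1.869741 = $62,636.33

$62,636.33


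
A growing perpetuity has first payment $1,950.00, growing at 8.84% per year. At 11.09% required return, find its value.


Formula: PV = C / (r - g)
Spread: r - g = 0.1109 - 0.0884 = 0.0225
Substituting: PV = $1,950.00 / 0.0225
PV = $86,666.67

$86,666.67


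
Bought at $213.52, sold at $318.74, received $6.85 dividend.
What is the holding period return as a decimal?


Formula: HPR = (P1 - P0 + D) / P0
Gain: $318.74 - $213.52 + $6.85 = $112.07
HPR = $112.07 / $213.52 = 0.5249

0.5249


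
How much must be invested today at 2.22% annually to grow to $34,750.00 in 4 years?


Formula: PV = FV / (1 + r)^n
Substituting: PV = $34,750.00 / (1 + 0.0222)^4
Discount factor: (1.0222)^4 = 1.091801
PV = $34,750.00 / 1.091801 = $31,828.14

$31,828.14


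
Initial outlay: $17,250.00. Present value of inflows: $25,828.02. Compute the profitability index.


Formula: PI = PV(cash flows) / initial investment
Substituting: PI = $25,828.02 / $17,250.00
PI = 1.4973

1.4973


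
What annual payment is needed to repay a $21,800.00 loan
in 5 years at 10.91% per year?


Formula: PMT = PV * r / (1 - (1+r)^(-n))
Denominator: 1 - (1 + 0.1091)^(-5) = 0.404137
Numerator: $21,800.00 * 0.1091 = 2378.38
PMT = 2378.38 / 0.404137 = $5,885.08

$5,885.08


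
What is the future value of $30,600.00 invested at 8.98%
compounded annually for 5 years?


Formula: FV = P * (1 + r)^n
Substituting: FV = $30,600.00 * (1 + 0.0898)^5
Growth factor: (1.0898)^5 = 1.537213
FV = $30,600.00 * 1.537213 = $47,038.71

$47,038.71


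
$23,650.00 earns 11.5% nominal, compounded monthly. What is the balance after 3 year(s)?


Formula: FV = P * (1 + r/m)^(m*t)
Period rate: r/m = 0.115 / 12 = 0.009583
Total periods: m*t = 12 * 3 = 36
Growth factor: (1 + 0.009583)^36 = 1.409672
FV = $23,650.00 * 1.409672 = $33,338.75

$33,338.75


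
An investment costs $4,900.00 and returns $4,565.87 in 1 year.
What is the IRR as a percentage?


Formula: IRR = C1/C0 - 1
Substituting: IRR = $4,565.87 / $4,900.00 - 1
Ratio: 0.93181 - 1 = -0.06819
IRR = -6.819%

-6.819%


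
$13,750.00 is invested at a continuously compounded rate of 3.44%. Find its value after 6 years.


Formula: FV = P * e^(r*t)
Exponent: r*t = 0.0344 * 6 = 0.2064
e^(0.2064) = 1.229245
FV = $13,750.00 * 1.229245 = $16,902.12

$16,902.12


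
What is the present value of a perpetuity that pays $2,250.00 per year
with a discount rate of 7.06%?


Formula: PV = C / r
Substituting: PV = $2,250.00 / 0.0706
PV = $31,869.69

$31,869.69


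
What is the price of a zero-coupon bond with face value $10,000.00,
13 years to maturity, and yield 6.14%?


Formula: Price = FV / (1 + r)^n
Substituting: Price = $10,000.00 / (1 + 0.0614)^13
Discount factor: (1.0614)^13 = 2.169842
Price = $10,000.00 / 2.169842 = $4,608.63

$4,608.63


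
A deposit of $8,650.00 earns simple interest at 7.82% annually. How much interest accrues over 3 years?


Formula: I = P * r * t
Substituting: I = $8,650.00 * 0.0782 * 3
Step: I = $8,650.00 * 0.2346
I = $2,029.29

$2,029.29


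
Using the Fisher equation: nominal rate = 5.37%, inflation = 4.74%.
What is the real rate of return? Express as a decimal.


Formula: (1 + r_real) = (1 + r_nom) / (1 + inflation)
Substituting: (1 + r_real) = 1.0537 / 1.0474
(1 + r_real) = 1.006015
r_real = 1.006015 - 1 = 0.006015

0.006015


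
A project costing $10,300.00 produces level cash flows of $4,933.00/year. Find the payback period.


Formula: Payback = investment / annual cash flow
Substituting: Payback = $10,300.00 / $4,933.00
Payback = 2.088 years

2.088 years


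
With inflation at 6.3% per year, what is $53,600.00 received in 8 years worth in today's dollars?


Formula: Real value = nominal / (1 + inflation)^years
Price level: (1 + 0.063)^8 = 1.630295
Real value = $53,600.00 / 1.630295 = $32,877.49

$32,877.49


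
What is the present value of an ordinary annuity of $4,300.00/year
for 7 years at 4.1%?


Formula: PV = PMT * (1 - (1+r)^(-n)) / r
Discount factor: (1 + 0.041)^(-7) = 0.754823
Bracket: 1 - 0.754823 = 0.245177
PV = $4,300.00 * 0.245177 / 0.041 = $25,713.73

$25,713.73


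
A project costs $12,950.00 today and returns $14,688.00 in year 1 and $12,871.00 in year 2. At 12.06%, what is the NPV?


Formula: NPV = C0 + C1/(1+r) + C2/(1+r)^2
Discount C1: $14,688.00 / (1 + 0.1206) = $13,107.26
Discount C2: $12,871.00 / (1 + 0.1206)^2 = $10,249.70
NPV = -$12,950.00 + $13,107.26 + $10,249.70 = $10,406.96

$10,406.96


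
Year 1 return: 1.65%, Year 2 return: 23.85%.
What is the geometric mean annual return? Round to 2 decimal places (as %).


Formula: Geometric mean = ((1+r1)*(1+r2))^(1/2) - 1
Product: (1 + 0.0165) * (1 + 0.2385) = 1.0165 * 1.2385 = 1.258935
Square root: 1.258935^0.5 = 1.122023
Geometric mean = 1.122023 - 1 = 0.122023
As percentage: 12.20%

12.20%


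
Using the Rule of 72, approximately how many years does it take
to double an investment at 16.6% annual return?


Formula: Years ≈ 72 / r
Substituting: Years ≈ 72 / 16.6
Years ≈ 4.3

4.3 years


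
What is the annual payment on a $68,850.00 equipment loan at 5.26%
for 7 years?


Formula: PMT = PV * r / (1 - (1+r)^(-n))
Denominator: 1 - (1 + 0.0526)^(-7) = 0.301516
Numerator: $68,850.00 * 0.0526 = 3621.51
PMT = 3621.51 / 0.301516 = $12,011.00

$12,011.00


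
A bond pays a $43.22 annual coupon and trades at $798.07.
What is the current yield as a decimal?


Formula: Current yield = annual coupon / price
Substituting: CY = $43.22 / $798.07
CY = 0.054156

0.054156


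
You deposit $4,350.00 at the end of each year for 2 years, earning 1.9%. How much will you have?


Formula: FV = PMT * ((1+r)^n - 1) / r
Growth factor: (1 + 0.019)^2 = 1.038361
Numerator: 1.038361 - 1 = 0.038361
FV = $4,350.00 * 0.038361 / 0.019 = $8,782.65

$8,782.65


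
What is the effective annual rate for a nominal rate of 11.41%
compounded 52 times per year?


Formula: EAR = (1 + r/m)^m - 1
Period rate: r/m = 0.1141 / 52 = 0.002194
Compounding: (1 + 0.002194)^52 = 1.120724
EAR = 1.120724 - 1 = 0.120724

0.120724


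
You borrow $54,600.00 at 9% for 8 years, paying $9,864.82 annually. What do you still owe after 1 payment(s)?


Formula: Balance = PV*(1+r)^k - PMT*((1+r)^k - 1)/r
Growth: (1 + 0.09)^1 = 1.09
Accumulated factor: ((1+r)^k - 1)/r = 1.0
Balance = $54,600.00 * 1.09 - $9,864.82 * 1.0
Balance = $49,649.18

$49,649.18


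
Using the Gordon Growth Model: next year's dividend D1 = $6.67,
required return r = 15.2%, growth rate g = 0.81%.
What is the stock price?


Formula: P = D1 / (r - g)
Spread: r - g = 0.152 - 0.0081 = 0.1439
Substituting: P = $6.67 / 0.1439
P = $46.35

$46.35


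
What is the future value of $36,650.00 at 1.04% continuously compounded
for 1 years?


Formula: FV = P * e^(r*t)
Exponent: r*t = 0.0104 * 1 = 0.0104
e^(0.0104) = 1.010454
FV = $36,650.00 * 1.010454 = $37,033.15

$37,033.15


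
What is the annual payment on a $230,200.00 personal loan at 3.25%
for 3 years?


Formula: PMT = PV * r / (1 - (1+r)^(-n))
Denominator: 1 - (1 + 0.0325)^(-3) = 0.09149
Numerator: $230,200.00 * 0.0325 = 7481.5
PMT = 7481.5 / 0.09149 = $81,774.16

$81,774.16


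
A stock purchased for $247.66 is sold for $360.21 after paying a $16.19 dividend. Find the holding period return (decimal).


Formula: HPR = (P1 - P0 + D) / P0
Gain: $360.21 - $247.66 + $16.19 = $128.74
HPR = $128.74 / $247.66 = 0.5198

0.5198


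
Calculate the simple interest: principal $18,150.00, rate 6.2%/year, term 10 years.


Formula: I = P * r * t
Substituting: I = $18,150.00 * 0.062 * 10
Step: I = $18,150.00 * 0.62
I = $11,253.00

$11,253.00


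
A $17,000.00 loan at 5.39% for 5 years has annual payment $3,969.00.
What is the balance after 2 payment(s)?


Formula: Balance = PV*(1+r)^k - PMT*((1+r)^k - 1)/r
Growth: (1 + 0.0539)^2 = 1.110705
Accumulated factor: ((1+r)^k - 1)/r = 2.0539
Balance = $17,000.00 * 1.110705 - $3,969.00 * 2.0539
Balance = $10,730.06

$10,730.06


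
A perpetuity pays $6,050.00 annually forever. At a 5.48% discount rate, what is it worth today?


Formula: PV = C / r
Substituting: PV = $6,050.00 / 0.0548
PV = $110,401.46

$110,401.46


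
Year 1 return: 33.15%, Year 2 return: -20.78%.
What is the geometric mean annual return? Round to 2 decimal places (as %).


Formula: Geometric mean = ((1+r1)*(1+r2))^(1/2) - 1
Product: (1 + 0.3315) * (1 + -0.2078) = 1.3315 * 0.7922 = 1.054814
Square root: 1.054814^0.5 = 1.027042
Geometric mean = 1.027042 - 1 = 0.027042
As percentage: 2.70%

2.70%


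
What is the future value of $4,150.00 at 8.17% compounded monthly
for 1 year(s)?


Formula: FV = P * (1 + r/m)^(m*t)
Period rate: r/m = 0.0817 / 12 = 0.006808
Total periods: m*t = 12 * 1 = 12
Growth factor: (1 + 0.006808)^12 = 1.08483
FV = $4,150.00 * 1.08483 = $4,502.04

$4,502.04


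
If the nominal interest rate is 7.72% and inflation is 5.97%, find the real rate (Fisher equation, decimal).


Formula: (1 + r_real) = (1 + r_nom) / (1 + inflation)
Substituting: (1 + r_real) = 1.0772 / 1.0597
(1 + r_real) = 1.016514
r_real = 1.016514 - 1 = 0.016514

0.016514


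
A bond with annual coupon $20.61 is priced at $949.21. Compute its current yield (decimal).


Formula: Current yield = annual coupon / price
Substituting: CY = $20.61 / $949.21
CY = 0.021713

0.021713


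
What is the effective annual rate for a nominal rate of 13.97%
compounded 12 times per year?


Formula: EAR = (1 + r/m)^m - 1
Period rate: r/m = 0.1397 / 12 = 0.011642
Compounding: (1 + 0.011642)^12 = 1.149001
EAR = 1.149001 - 1 = 0.149001

0.149001


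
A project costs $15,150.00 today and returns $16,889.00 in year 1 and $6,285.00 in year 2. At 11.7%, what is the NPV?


Formula: NPV = C0 + C1/(1+r) + C2/(1+r)^2
Discount C1: $16,889.00 / (1 + 0.117) = $15,119.96
Discount C2: $6,285.00 / (1 + 0.117)^2 = $5,037.31
NPV = -$15,150.00 + $15,119.96 + $5,037.31 = $5,007.28

$5,007.28


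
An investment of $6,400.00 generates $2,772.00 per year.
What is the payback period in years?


Formula: Payback = investment / annual cash flow
Substituting: Payback = $6,400.00 / $2,772.00
Payback = 2.3088 years

2.3088 years


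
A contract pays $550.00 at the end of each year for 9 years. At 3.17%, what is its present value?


Formula: PV = PMT * (1 - (1+r)^(-n)) / r
Discount factor: (1 + 0.0317)^(-9) = 0.755125
Bracket: 1 - 0.755125 = 0.244875
PV = $550.00 * 0.244875 / 0.0317 = $4,248.61

$4,248.61


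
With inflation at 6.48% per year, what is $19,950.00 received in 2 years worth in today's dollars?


Formula: Real value = nominal / (1 + inflation)^years
Price level: (1 + 0.0648)^2 = 1.133799
Real value = $19,950.00 / 1.133799 = $17,595.71

$17,595.71


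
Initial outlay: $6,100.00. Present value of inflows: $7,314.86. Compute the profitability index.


Formula: PI = PV(cash flows) / initial investment
Substituting: PI = $7,314.86 / $6,100.00
PI = 1.1992

1.1992


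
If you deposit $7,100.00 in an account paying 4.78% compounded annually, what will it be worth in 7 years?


Formula: FV = P * (1 + r)^n
Substituting: FV = $7,100.00 * (1 + 0.0478)^7
Growth factor: (1.0478)^7 = 1.386592
FV = $7,100.00 * 1.386592 = $9,844.80

$9,844.80


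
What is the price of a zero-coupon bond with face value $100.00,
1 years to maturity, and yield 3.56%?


Formula: Price = FV / (1 + r)^n
Substituting: Price = $100.00 / (1 + 0.0356)^1
Discount factor: (1.0356)^1 = 1.0356
Price = $100.00 / 1.0356 = $96.56

$96.56


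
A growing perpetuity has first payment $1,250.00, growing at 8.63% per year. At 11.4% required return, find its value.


Formula: PV = C / (r - g)
Spread: r - g = 0.114 - 0.0863 = 0.0277
Substituting: PV = $1,250.00 / 0.0277
PV = $45,126.35

$45,126.35


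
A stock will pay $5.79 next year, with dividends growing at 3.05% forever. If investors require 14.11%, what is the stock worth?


Formula: P = D1 / (r - g)
Spread: r - g = 0.1411 - 0.0305 = 0.1106
Substituting: P = $5.79 / 0.1106
P = $52.35

$52.35


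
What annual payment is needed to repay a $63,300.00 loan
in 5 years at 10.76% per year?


Formula: PMT = PV * r / (1 - (1+r)^(-n))
Denominator: 1 - (1 + 0.1076)^(-5) = 0.400091
Numerator: $63,300.00 * 0.1076 = 6811.08
PMT = 6811.08 / 0.400091 = $17,023.82

$17,023.82


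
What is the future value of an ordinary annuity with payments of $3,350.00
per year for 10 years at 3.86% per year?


Formula: FV = PMT * ((1+r)^n - 1) / r
Growth factor: (1 + 0.0386)^10 = 1.460438
Numerator: 1.460438 - 1 = 0.460438
FV = $3,350.00 * 0.460438 / 0.0386 = $39,960.31

$39,960.31


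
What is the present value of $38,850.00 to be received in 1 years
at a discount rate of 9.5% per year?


Formula: PV = FV / (1 + r)^n
Substituting: PV = $38,850.00 / (1 + 0.095)^1
Discount factor: (1.095)^1 = 1.095
PV = $38,850.00 / 1.095 = $35,479.45

$35,479.45


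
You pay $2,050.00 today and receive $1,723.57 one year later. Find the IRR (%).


Formula: IRR = C1/C0 - 1
Substituting: IRR = $1,723.57 / $2,050.00 - 1
Ratio: 0.840766 - 1 = -0.159234
IRR = -15.9234%

-15.9234%


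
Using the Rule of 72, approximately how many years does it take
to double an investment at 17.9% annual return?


Formula: Years ≈ 72 / r
Substituting: Years ≈ 72 / 17.9
Years ≈ 4.0

4.0 years


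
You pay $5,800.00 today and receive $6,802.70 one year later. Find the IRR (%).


Formula: IRR = C1/C0 - 1
Substituting: IRR = $6,802.70 / $5,800.00 - 1
Ratio: 1.172879 - 1 = 0.172879
IRR = 17.2879%

17.2879%


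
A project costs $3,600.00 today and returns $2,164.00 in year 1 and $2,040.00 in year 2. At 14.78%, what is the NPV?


Formula: NPV = C0 + C1/(1+r) + C2/(1+r)^2
Discount C1: $2,164.00 / (1 + 0.1478) = $1,885.35
Discount C2: $2,040.00 / (1 + 0.1478)^2 = $1,548.45
NPV = -$3,600.00 + $1,885.35 + $1,548.45 = -$166.20

-$166.20


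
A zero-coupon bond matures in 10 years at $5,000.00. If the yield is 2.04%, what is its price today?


Formula: Price = FV / (1 + r)^n
Substituting: Price = $5,000.00 / (1 + 0.0204)^10
Discount factor: (1.0204)^10 = 1.223783
Price = $5,000.00 / 1.223783 = $4,085.69

$4,085.69


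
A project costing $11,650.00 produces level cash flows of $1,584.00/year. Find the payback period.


Formula: Payback = investment / annual cash flow
Substituting: Payback = $11,650.00 / $1,584.00
Payback = 7.3548 years

7.3548 years


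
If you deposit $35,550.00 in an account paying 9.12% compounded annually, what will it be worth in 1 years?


Formula: FV = P * (1 + r)^n
Substituting: FV = $35,550.00 * (1 + 0.0912)^1
Growth factor: (1.0912)^1 = 1.0912
FV = $35,550.00 * 1.0912 = $38,792.16

$38,792.16


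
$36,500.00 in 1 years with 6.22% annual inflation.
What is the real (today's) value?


Formula: Real value = nominal / (1 + inflation)^years
Price level: (1 + 0.0622)^1 = 1.0622
Real value = $36,500.00 / 1.0622 = $34,362.64

$34,362.64


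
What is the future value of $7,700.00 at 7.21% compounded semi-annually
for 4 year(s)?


Formula: FV = P * (1 + r/m)^(m*t)
Period rate: r/m = 0.0721 / 2 = 0.03605
Total periods: m*t = 2 * 4 = 8
Growth factor: (1 + 0.03605)^8 = 1.327534
FV = $7,700.00 * 1.327534 = $10,222.01

$10,222.01


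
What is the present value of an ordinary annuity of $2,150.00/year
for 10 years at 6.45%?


Formula: PV = PMT * (1 - (1+r)^(-n)) / r
Discount factor: (1 + 0.0645)^(-10) = 0.535234
Bracket: 1 - 0.535234 = 0.464766
PV = $2,150.00 * 0.464766 / 0.0645 = $15,492.21

$15,492.21


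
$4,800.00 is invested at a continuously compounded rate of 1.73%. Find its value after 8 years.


Formula: FV = P * e^(r*t)
Exponent: r*t = 0.0173 * 8 = 0.1384
e^(0.1384) = 1.148435
FV = $4,800.00 * 1.148435 = $5,512.49

$5,512.49


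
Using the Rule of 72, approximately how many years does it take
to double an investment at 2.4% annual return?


Formula: Years ≈ 72 / r
Substituting: Years ≈ 72 / 2.4
Years ≈ 30.0

30.0 years


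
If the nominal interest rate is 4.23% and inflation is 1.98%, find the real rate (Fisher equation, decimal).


Formula: (1 + r_real) = (1 + r_nom) / (1 + inflation)
Substituting: (1 + r_real) = 1.0423 / 1.0198
(1 + r_real) = 1.022063
r_real = 1.022063 - 1 = 0.022063

0.022063


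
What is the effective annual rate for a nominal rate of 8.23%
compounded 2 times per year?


Formula: EAR = (1 + r/m)^m - 1
Period rate: r/m = 0.0823 / 2 = 0.04115
Compounding: (1 + 0.04115)^2 = 1.083993
EAR = 1.083993 - 1 = 0.083993

0.083993


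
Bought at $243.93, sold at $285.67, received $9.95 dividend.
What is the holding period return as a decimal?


Formula: HPR = (P1 - P0 + D) / P0
Gain: $285.67 - $243.93 + $9.95 = $51.69
HPR = $51.69 / $243.93 = 0.2119

0.2119


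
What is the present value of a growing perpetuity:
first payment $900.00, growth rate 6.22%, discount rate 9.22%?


Formula: PV = C / (r - g)
Spread: r - g = 0.0922 - 0.0622 = 0.03
Substituting: PV = $900.00 / 0.03
PV = $30,000.00

$30,000.00


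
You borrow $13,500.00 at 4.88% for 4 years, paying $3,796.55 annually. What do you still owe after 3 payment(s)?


Formula: Balance = PV*(1+r)^k - PMT*((1+r)^k - 1)/r
Growth: (1 + 0.0488)^3 = 1.153661
Accumulated factor: ((1+r)^k - 1)/r = 3.148781
Balance = $13,500.00 * 1.153661 - $3,796.55 * 3.148781
Balance = $3,619.91

$3,619.91


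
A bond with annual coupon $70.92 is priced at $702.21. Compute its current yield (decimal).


Formula: Current yield = annual coupon / price
Substituting: CY = $70.92 / $702.21
CY = 0.100995

0.100995


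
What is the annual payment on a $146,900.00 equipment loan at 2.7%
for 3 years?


Formula: PMT = PV * r / (1 - (1+r)^(-n))
Denominator: 1 - (1 + 0.027)^(-3) = 0.076815
Numerator: $146,900.00 * 0.027 = 3966.3
PMT = 3966.3 / 0.076815 = $51,634.35

$51,634.35


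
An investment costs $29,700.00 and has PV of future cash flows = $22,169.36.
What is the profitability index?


Formula: PI = PV(cash flows) / initial investment
Substituting: PI = $22,169.36 / $29,700.00
PI = 0.7464

0.7464


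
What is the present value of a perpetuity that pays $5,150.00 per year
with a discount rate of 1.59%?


Formula: PV = C / r
Substituting: PV = $5,150.00 / 0.0159
PV = $323,899.37

$323,899.37


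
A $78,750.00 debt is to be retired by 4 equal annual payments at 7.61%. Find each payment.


Formula: PMT = PV * r / (1 - (1+r)^(-n))
Denominator: 1 - (1 + 0.0761)^(-4) = 0.254257
Numerator: $78,750.00 * 0.0761 = 5992.875
PMT = 5992.875 / 0.254257 = $23,570.19

$23,570.19


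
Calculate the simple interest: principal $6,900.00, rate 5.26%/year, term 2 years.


Formula: I = P * r * t
Substituting: I = $6,900.00 * 0.0526 * 2
Step: I = $6,900.00 * 0.1052
I = $725.88

$725.88


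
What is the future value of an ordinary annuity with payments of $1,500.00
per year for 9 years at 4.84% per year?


Formula: FV = PMT * ((1+r)^n - 1) / r
Growth factor: (1 + 0.0484)^9 = 1.530182
Numerator: 1.530182 - 1 = 0.530182
FV = $1,500.00 * 0.530182 / 0.0484 = $16,431.26

$16,431.26


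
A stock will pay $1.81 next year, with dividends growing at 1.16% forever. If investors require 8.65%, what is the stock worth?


Formula: P = D1 / (r - g)
Spread: r - g = 0.0865 - 0.0116 = 0.0749
Substituting: P = $1.81 / 0.0749
P = $24.17

$24.17


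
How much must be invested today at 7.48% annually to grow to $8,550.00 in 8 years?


Formula: PV = FV / (1 + r)^n
Substituting: PV = $8,550.00 / (1 + 0.0748)^8
Discount factor: (1.0748)^8 = 1.780825
PV = $8,550.00 / 1.780825 = $4,801.15

$4,801.15


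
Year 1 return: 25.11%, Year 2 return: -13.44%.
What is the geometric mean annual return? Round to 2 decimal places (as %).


Formula: Geometric mean = ((1+r1)*(1+r2))^(1/2) - 1
Product: (1 + 0.2511) * (1 + -0.1344) = 1.2511 * 0.8656 = 1.082952
Square root: 1.082952^0.5 = 1.04065
Geometric mean = 1.04065 - 1 = 0.04065
As percentage: 4.06%

4.06%


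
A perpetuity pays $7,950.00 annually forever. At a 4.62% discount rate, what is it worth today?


Formula: PV = C / r
Substituting: PV = $7,950.00 / 0.0462
PV = $172,077.92

$172,077.92


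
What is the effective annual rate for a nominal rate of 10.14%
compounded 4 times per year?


Formula: EAR = (1 + r/m)^m - 1
Period rate: r/m = 0.1014 / 4 = 0.02535
Compounding: (1 + 0.02535)^4 = 1.105321
EAR = 1.105321 - 1 = 0.105321

0.105321


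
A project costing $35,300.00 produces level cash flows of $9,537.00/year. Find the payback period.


Formula: Payback = investment / annual cash flow
Substituting: Payback = $35,300.00 / $9,537.00
Payback = 3.7014 years

3.7014 years


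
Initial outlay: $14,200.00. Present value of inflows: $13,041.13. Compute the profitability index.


Formula: PI = PV(cash flows) / initial investment
Substituting: PI = $13,041.13 / $14,200.00
PI = 0.9184

0.9184


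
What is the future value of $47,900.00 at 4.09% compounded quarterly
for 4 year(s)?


Formula: FV = P * (1 + r/m)^(m*t)
Period rate: r/m = 0.0409 / 4 = 0.010225
Total periods: m*t = 4 * 4 = 16
Growth factor: (1 + 0.010225)^16 = 1.176765
FV = $47,900.00 * 1.176765 = $56,367.05

$56,367.05


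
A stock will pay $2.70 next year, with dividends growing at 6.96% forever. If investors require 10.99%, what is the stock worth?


Formula: P = D1 / (r - g)
Spread: r - g = 0.1099 - 0.0696 = 0.0403
Substituting: P = $2.70 / 0.0403
P = $67.00

$67.00


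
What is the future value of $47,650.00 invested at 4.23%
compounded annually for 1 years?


Formula: FV = P * (1 + r)^n
Substituting: FV = $47,650.00 * (1 + 0.0423)^1
Growth factor: (1.0423)^1 = 1.0423
FV = $47,650.00 * 1.0423 = $49,665.60

$49,665.60


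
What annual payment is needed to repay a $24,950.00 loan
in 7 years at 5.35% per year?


Formula: PMT = PV * r / (1 - (1+r)^(-n))
Denominator: 1 - (1 + 0.0535)^(-7) = 0.305682
Numerator: $24,950.00 * 0.0535 = 1334.825
PMT = 1334.825 / 0.305682 = $4,366.71

$4,366.71


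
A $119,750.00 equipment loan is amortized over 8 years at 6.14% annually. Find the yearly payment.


Formula: PMT = PV * r / (1 - (1+r)^(-n))
Denominator: 1 - (1 + 0.0614)^(-8) = 0.379178
Numerator: $119,750.00 * 0.0614 = 7352.65
PMT = 7352.65 / 0.379178 = $19,391.04

$19,391.04


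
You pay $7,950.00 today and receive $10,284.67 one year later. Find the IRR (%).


Formula: IRR = C1/C0 - 1
Substituting: IRR = $10,284.67 / $7,950.00 - 1
Ratio: 1.293669 - 1 = 0.293669
IRR = 29.3669%

29.3669%


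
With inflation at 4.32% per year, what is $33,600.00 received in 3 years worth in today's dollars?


Formula: Real value = nominal / (1 + inflation)^years
Price level: (1 + 0.0432)^3 = 1.135279
Real value = $33,600.00 / 1.135279 = $29,596.24

$29,596.24


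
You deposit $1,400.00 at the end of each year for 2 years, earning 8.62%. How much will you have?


Formula: FV = PMT * ((1+r)^n - 1) / r
Growth factor: (1 + 0.0862)^2 = 1.17983
Numerator: 1.17983 - 1 = 0.17983
FV = $1,400.00 * 0.17983 / 0.0862 = $2,920.68

$2,920.68


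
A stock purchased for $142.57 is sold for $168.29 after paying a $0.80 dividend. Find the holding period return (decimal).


Formula: HPR = (P1 - P0 + D) / P0
Gain: $168.29 - $142.57 + $0.80 = $26.52
HPR = $26.52 / $142.57 = 0.186

0.186


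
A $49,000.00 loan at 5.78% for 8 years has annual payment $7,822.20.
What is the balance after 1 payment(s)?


Formula: Balance = PV*(1+r)^k - PMT*((1+r)^k - 1)/r
Growth: (1 + 0.0578)^1 = 1.0578
Accumulated factor: ((1+r)^k - 1)/r = 1.0
Balance = $49,000.00 * 1.0578 - $7,822.20 * 1.0
Balance = $44,010.00

$44,010.00


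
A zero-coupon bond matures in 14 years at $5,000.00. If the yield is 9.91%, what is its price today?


Formula: Price = FV / (1 + r)^n
Substituting: Price = $5,000.00 / (1 + 0.0991)^14
Discount factor: (1.0991)^14 = 3.75423
Price = $5,000.00 / 3.75423 = $1,331.83

$1,331.83


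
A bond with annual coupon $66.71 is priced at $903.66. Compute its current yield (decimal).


Formula: Current yield = annual coupon / price
Substituting: CY = $66.71 / $903.66
CY = 0.073822

0.073822


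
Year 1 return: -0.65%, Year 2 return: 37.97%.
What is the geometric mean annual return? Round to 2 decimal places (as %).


Formula: Geometric mean = ((1+r1)*(1+r2))^(1/2) - 1
Product: (1 + -0.0065) * (1 + 0.3797) = 0.9935 * 1.3797 = 1.370732
Square root: 1.370732^0.5 = 1.170783
Geometric mean = 1.170783 - 1 = 0.170783
As percentage: 17.08%

17.08%


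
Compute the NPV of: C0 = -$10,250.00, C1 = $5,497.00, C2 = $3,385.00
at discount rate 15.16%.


Formula: NPV = C0 + C1/(1+r) + C2/(1+r)^2
Discount C1: $5,497.00 / (1 + 0.1516) = $4,773.36
Discount C2: $3,385.00 / (1 + 0.1516)^2 = $2,552.44
NPV = -$10,250.00 + $4,773.36 + $2,552.44 = -$2,924.20

-$2,924.20


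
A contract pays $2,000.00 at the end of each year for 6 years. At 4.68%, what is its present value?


Formula: PV = PMT * (1 - (1+r)^(-n)) / r
Discount factor: (1 + 0.0468)^(-6) = 0.760007
Bracket: 1 - 0.760007 = 0.239993
PV = $2,000.00 * 0.239993 / 0.0468 = $10,256.10

$10,256.10


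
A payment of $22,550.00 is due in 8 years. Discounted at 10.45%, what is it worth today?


Formula: PV = FV / (1 + r)^n
Substituting: PV = $22,550.00 / (1 + 0.1045)^8
Discount factor: (1.1045)^8 = 2.214755
PV = $22,550.00 / 2.214755 = $10,181.71

$10,181.71


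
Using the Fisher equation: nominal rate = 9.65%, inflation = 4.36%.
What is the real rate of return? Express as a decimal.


Formula: (1 + r_real) = (1 + r_nom) / (1 + inflation)
Substituting: (1 + r_real) = 1.0965 / 1.0436
(1 + r_real) = 1.05069
r_real = 1.05069 - 1 = 0.05069

0.05069


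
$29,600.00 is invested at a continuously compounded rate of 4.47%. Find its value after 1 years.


Formula: FV = P * e^(r*t)
Exponent: r*t = 0.0447 * 1 = 0.0447
e^(0.0447) = 1.045714
FV = $29,600.00 * 1.045714 = $30,953.14

$30,953.14


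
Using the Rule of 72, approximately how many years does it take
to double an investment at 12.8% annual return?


Formula: Years ≈ 72 / r
Substituting: Years ≈ 72 / 12.8
Years ≈ 5.6

5.6 years


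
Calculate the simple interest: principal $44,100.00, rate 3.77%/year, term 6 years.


Formula: I = P * r * t
Substituting: I = $44,100.00 * 0.0377 * 6
Step: I = $44,100.00 * 0.2262
I = $9,975.42

$9,975.42


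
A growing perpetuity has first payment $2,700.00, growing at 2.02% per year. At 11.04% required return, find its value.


Formula: PV = C / (r - g)
Spread: r - g = 0.1104 - 0.0202 = 0.0902
Substituting: PV = $2,700.00 / 0.0902
PV = $29,933.48

$29,933.48


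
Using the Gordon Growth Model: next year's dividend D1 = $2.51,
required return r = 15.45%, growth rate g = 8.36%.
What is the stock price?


Formula: P = D1 / (r - g)
Spread: r - g = 0.1545 - 0.0836 = 0.0709
Substituting: P = $2.51 / 0.0709
P = $35.40

$35.40


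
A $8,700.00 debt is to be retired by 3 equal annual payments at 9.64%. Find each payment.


Formula: PMT = PV * r / (1 - (1+r)^(-n))
Denominator: 1 - (1 + 0.0964)^(-3) = 0.24126
Numerator: $8,700.00 * 0.0964 = 838.68
PMT = 838.68 / 0.24126 = $3,476.25

$3,476.25


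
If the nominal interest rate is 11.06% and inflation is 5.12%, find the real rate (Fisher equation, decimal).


Formula: (1 + r_real) = (1 + r_nom) / (1 + inflation)
Substituting: (1 + r_real) = 1.1106 / 1.0512
(1 + r_real) = 1.056507
r_real = 1.056507 - 1 = 0.056507

0.056507


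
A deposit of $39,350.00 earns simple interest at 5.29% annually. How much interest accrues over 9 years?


Formula: I = P * r * t
Substituting: I = $39,350.00 * 0.0529 * 9
Step: I = $39,350.00 * 0.4761
I = $18,734.54

$18,734.54


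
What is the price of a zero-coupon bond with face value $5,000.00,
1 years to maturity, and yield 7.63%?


Formula: Price = FV / (1 + r)^n
Substituting: Price = $5,000.00 / (1 + 0.0763)^1
Discount factor: (1.0763)^1 = 1.0763
Price = $5,000.00 / 1.0763 = $4,645.54

$4,645.54


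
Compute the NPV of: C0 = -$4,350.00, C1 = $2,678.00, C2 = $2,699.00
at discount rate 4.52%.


Formula: NPV = C0 + C1/(1+r) + C2/(1+r)^2
Discount C1: $2,678.00 / (1 + 0.0452) = $2,562.19
Discount C2: $2,699.00 / (1 + 0.0452)^2 = $2,470.61
NPV = -$4,350.00 + $2,562.19 + $2,470.61 = $682.80

$682.80


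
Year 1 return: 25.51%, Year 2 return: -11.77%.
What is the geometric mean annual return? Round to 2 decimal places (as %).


Formula: Geometric mean = ((1+r1)*(1+r2))^(1/2) - 1
Product: (1 + 0.2551) * (1 + -0.1177) = 1.2551 * 0.8823 = 1.107375
Square root: 1.107375^0.5 = 1.052319
Geometric mean = 1.052319 - 1 = 0.052319
As percentage: 5.23%

5.23%


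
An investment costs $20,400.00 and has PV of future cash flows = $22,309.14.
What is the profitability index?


Formula: PI = PV(cash flows) / initial investment
Substituting: PI = $22,309.14 / $20,400.00
PI = 1.0936

1.0936


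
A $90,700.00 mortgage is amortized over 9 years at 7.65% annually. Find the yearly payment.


Formula: PMT = PV * r / (1 - (1+r)^(-n))
Denominator: 1 - (1 + 0.0765)^(-9) = 0.484921
Numerator: $90,700.00 * 0.0765 = 6938.55
PMT = 6938.55 / 0.484921 = $14,308.61

$14,308.61


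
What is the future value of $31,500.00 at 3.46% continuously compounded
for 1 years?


Formula: FV = P * e^(r*t)
Exponent: r*t = 0.0346 * 1 = 0.0346
e^(0.0346) = 1.035206
FV = $31,500.00 * 1.035206 = $32,608.97

$32,608.97


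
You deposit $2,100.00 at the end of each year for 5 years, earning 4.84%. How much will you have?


Formula: FV = PMT * ((1+r)^n - 1) / r
Growth factor: (1 + 0.0484)^5 = 1.266587
Numerator: 1.266587 - 1 = 0.266587
FV = $2,100.00 * 0.266587 / 0.0484 = $11,566.80

$11,566.80


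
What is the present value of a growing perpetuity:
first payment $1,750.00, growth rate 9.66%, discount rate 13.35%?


Formula: PV = C / (r - g)
Spread: r - g = 0.1335 - 0.0966 = 0.0369
Substituting: PV = $1,750.00 / 0.0369
PV = $47,425.47

$47,425.47


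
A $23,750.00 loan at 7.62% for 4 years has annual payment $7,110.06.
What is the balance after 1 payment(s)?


Formula: Balance = PV*(1+r)^k - PMT*((1+r)^k - 1)/r
Growth: (1 + 0.0762)^1 = 1.0762
Accumulated factor: ((1+r)^k - 1)/r = 1.0
Balance = $23,750.00 * 1.0762 - $7,110.06 * 1.0
Balance = $18,449.69

$18,449.69


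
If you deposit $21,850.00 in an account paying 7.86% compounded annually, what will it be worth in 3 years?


Formula: FV = P * (1 + r)^n
Substituting: FV = $21,850.00 * (1 + 0.0786)^3
Growth factor: (1.0786)^3 = 1.254819
FV = $21,850.00 * 1.254819 = $27,417.81

$27,417.81


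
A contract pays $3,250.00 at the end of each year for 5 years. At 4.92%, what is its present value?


Formula: PV = PMT * (1 - (1+r)^(-n)) / r
Discount factor: (1 + 0.0492)^(-5) = 0.786518
Bracket: 1 - 0.786518 = 0.213482
PV = $3,250.00 * 0.213482 / 0.0492 = $14,101.97

$14,101.97


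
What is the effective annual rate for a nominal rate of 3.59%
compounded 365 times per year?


Formula: EAR = (1 + r/m)^m - 1
Period rate: r/m = 0.0359 / 365 = 9.8e-05
Compounding: (1 + 9.8e-05)^365 = 1.03655
EAR = 1.03655 - 1 = 0.03655

0.03655


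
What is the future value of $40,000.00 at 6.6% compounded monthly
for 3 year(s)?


Formula: FV = P * (1 + r/m)^(m*t)
Period rate: r/m = 0.066 / 12 = 0.0055
Total periods: m*t = 12 * 3 = 36
Growth factor: (1 + 0.0055)^36 = 1.218301
FV = $40,000.00 * 1.218301 = $48,732.05

$48,732.05


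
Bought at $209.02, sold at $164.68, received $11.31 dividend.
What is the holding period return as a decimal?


Formula: HPR = (P1 - P0 + D) / P0
Gain: $164.68 - $209.02 + $11.31 = -$33.03
HPR = -$33.03 / $209.02 = -0.158

-0.158


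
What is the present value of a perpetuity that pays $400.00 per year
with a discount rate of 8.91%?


Formula: PV = C / r
Substituting: PV = $400.00 / 0.0891
PV = $4,489.34

$4,489.34


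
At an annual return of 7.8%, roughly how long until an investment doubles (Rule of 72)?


Formula: Years ≈ 72 / r
Substituting: Years ≈ 72 / 7.8
Years ≈ 9.2

9.2 years


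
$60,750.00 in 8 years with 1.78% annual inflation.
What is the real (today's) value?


Formula: Real value = nominal / (1 + inflation)^years
Price level: (1 + 0.0178)^8 = 1.151594
Real value = $60,750.00 / 1.151594 = $52,752.95

$52,752.95


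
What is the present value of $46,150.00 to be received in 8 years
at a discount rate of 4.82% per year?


Formula: PV = FV / (1 + r)^n
Substituting: PV = $46,150.00 / (1 + 0.0482)^8
Discount factor: (1.0482)^8 = 1.457314
PV = $46,150.00 / 1.457314 = $31,667.84

$31,667.84


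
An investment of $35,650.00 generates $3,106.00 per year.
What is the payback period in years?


Formula: Payback = investment / annual cash flow
Substituting: Payback = $35,650.00 / $3,106.00
Payback = 11.4778 years

11.4778 years


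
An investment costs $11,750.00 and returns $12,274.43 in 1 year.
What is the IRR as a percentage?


Formula: IRR = C1/C0 - 1
Substituting: IRR = $12,274.43 / $11,750.00 - 1
Ratio: 1.044632 - 1 = 0.044632
IRR = 4.4632%

4.4632%


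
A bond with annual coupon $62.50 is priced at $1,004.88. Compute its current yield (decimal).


Formula: Current yield = annual coupon / price
Substituting: CY = $62.50 / $1,004.88
CY = 0.062196

0.062196


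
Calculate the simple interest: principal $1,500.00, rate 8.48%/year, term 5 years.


Formula: I = P * r * t
Substituting: I = $1,500.00 * 0.0848 * 5
Step: I = $1,500.00 * 0.424
I = $636.00

$636.00


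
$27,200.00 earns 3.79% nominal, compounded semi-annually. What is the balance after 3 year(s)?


Formula: FV = P * (1 + r/m)^(m*t)
Period rate: r/m = 0.0379 / 2 = 0.01895
Total periods: m*t = 2 * 3 = 6
Growth factor: (1 + 0.01895)^6 = 1.119225
FV = $27,200.00 * 1.119225 = $30,442.91

$30,442.91
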